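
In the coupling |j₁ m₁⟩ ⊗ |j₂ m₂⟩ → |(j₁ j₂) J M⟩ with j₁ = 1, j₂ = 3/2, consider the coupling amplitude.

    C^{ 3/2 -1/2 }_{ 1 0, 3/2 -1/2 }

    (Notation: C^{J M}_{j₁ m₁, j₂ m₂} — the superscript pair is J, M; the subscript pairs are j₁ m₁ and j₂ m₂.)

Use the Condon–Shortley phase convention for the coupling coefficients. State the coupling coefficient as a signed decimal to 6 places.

+√(1/15) ≈ +0.258199

triangle: 1!·1!·2!/5! = 2/120
(j±m)!: 1!·1!·1!·2!·1!·2! = 4
prefactor² = (2J+1)·Δ·N² = 4/15
  k=0: +1/(0!·1!·1!·1!·0!·1!) = 1
  k=1: −1/(1!·0!·0!·0!·1!·2!) = -1/2
Σ = 1/2  ⇒  CG² = 4/15·(1/2)² = 1/15
CG = +√(1/15) = +0.258199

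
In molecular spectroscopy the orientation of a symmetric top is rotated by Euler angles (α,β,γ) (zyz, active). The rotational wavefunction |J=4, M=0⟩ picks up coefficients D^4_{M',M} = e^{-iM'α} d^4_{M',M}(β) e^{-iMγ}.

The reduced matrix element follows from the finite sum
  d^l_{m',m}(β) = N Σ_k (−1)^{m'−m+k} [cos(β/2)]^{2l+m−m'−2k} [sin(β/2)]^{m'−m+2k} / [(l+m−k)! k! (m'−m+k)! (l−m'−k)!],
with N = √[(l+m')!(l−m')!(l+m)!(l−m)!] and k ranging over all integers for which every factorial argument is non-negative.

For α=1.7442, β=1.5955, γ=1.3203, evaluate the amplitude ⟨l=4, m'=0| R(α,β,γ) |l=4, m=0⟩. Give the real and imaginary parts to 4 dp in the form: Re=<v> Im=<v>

Re=0.3727 Im=0.0000

D^4_{0,0}(1.7442,1.5955,1.3203) = e^{-i·0·1.7442}·d^4_{0,0}(1.5955)·e^{-i·0·1.3203}. Compute d first:
c=cos(1.595500/2)=0.698319, s=sin(1.595500/2)=0.715787; N=√[24·24·24·24]=576.000000
k: max(0,(0)−(0))=0 … min(4+(0),4−(0))=4
  k=0: (−1)^0·576.0000/(576)·0.6983^8·0.7158^0 = +0.056550
  k=1: (−1)^1·576.0000/(36)·0.6983^6·0.7158^2 = -0.950627
  k=2: (−1)^2·576.0000/(16)·0.6983^4·0.7158^4 = +2.247255
  k=3: (−1)^3·576.0000/(36)·0.6983^2·0.7158^6 = -1.049372
  k=4: (−1)^4·576.0000/(576)·0.6983^0·0.7158^8 = +0.068908
d^4_{0,0}(1.5955) = +0.056550 -0.950627 +2.247255 -1.049372 +0.068908 = +0.372714
D = (+1.000000+0.000000i)·(+0.372714)·(+1.000000+0.000000i) = +0.372714+0.000000i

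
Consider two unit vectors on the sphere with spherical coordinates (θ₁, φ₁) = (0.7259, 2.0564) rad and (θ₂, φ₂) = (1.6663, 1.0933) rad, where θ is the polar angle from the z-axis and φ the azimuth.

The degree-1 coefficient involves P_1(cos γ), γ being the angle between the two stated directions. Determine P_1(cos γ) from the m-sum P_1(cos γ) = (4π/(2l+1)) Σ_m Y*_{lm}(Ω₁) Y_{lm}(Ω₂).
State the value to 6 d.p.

Term-by-term m-sum for l=1 (normalisation 4π/3 = 4.188790):
  m=-1: Y*=(-0.107044, 0.202829)  Y=(0.158051, -0.305452)  product (0.045036, 0.064754)
  m=+0: Y*=(0.365427, -0.000000)  Y=(-0.046592, 0.000000)  product (-0.017026, 0.000000)
  m=+1: Y*=(0.107044, 0.202829)  Y=(-0.158051, -0.305452)  product (0.045036, -0.064754)
Accumulated sum (0.073046, 0.000000); after 4π/(2l+1) scaling, (0.305974, 0.000000) ⇒ P_1 = 0.305974

0.305974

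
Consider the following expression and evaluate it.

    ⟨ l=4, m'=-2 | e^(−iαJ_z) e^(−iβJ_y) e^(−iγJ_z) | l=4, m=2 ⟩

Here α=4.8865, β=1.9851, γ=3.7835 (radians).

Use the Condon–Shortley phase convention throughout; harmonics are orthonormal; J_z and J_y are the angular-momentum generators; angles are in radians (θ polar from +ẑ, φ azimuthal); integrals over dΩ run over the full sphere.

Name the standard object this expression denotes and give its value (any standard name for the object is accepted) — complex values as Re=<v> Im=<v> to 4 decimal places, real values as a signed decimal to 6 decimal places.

Wigner D-matrix element, Re=0.1995 Im=-0.2706

This is a Wigner D-matrix element — the rotation-matrix element ⟨l m'| R(α,β,γ) |l m⟩ in the angular-momentum basis.
D^4_{-2,2}(4.8865,1.9851,3.7835) = e^{-i·-2·4.8865}·d^4_{-2,2}(1.9851)·e^{-i·2·3.7835}. Compute d first:
Half-angle: c=0.546556, s=0.837422. N=√(2·720·720·2)=1440.000000
The bounds max(0,m−m')=4 and min(l+m,l−m')=6 give 3 terms
  k=4: (−1)^0·1440.0000/(96)·0.5466^4·0.8374^4 = +0.658277
  k=5: (−1)^1·1440.0000/(120)·0.5466^2·0.8374^6 = -1.236284
  k=6: (−1)^2·1440.0000/(1440)·0.5466^0·0.8374^8 = +0.241856
d^4_{-2,2}(1.9851) = +0.658277 -1.236284 +0.241856 = -0.336151
D = (-0.939981-0.341227i)·(-0.336151)·(+0.283059-0.959103i) = +0.199452-0.270585i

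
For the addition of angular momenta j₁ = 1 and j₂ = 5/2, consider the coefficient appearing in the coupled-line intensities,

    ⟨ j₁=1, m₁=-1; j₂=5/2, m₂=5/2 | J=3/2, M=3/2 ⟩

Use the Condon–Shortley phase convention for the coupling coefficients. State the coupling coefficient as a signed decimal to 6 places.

triangle: 2!·0!·3!/6! = 12/720
(j±m)!: 0!·2!·5!·0!·3!·0! = 1440
prefactor² = (2J+1)·Δ·N² = 96
  k=2: +1/(2!·0!·0!·3!·0!·0!) = 1/12
Σ = 1/12  ⇒  CG² = 96·(1/12)² = 2/3
CG = +√(2/3) = +0.816497

+√(2/3) = +0.816497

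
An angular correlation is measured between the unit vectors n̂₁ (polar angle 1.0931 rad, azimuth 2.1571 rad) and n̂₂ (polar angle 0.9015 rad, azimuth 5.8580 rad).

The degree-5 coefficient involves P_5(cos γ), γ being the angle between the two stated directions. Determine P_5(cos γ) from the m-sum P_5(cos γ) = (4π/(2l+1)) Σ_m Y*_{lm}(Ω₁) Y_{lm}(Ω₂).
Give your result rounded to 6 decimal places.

Summing Y*_{l m}(θ₁,φ₁)·Y_{l m}(θ₂,φ₂) over m ∈ [−5, 5]; prefactor 4π/(2·5+1) = 1.142397:
  m=-5: Y*=-0.053459-0.250721i  Y=-0.072576+0.117023i  product +0.033220+0.011940i
  m=-4: Y*=-0.293477+0.299994i  Y=-0.044639+0.341584i  product -0.089373-0.113638i
  m=-3: Y*=+0.214734+0.040878i  Y=+0.119660+0.393453i  product +0.009612+0.089379i
  m=-2: Y*=+0.087187+0.207262i  Y=+0.066053+0.075246i  product -0.009837+0.020251i
  m=-1: Y*=+0.160657-0.241874i  Y=-0.292295-0.132353i  product -0.078972+0.049435i
  m=+0: Y*=+0.162340-0.000000i  Y=-0.189418+0.000000i  product -0.030750+0.000000i
  m=+1: Y*=-0.160657-0.241874i  Y=+0.292295-0.132353i  product -0.078972-0.049435i
  m=+2: Y*=+0.087187-0.207262i  Y=+0.066053-0.075246i  product -0.009837-0.020251i
  m=+3: Y*=-0.214734+0.040878i  Y=-0.119660+0.393453i  product +0.009612-0.089379i
  m=+4: Y*=-0.293477-0.299994i  Y=-0.044639-0.341584i  product -0.089373+0.113638i
  m=+5: Y*=+0.053459-0.250721i  Y=+0.072576+0.117023i  product +0.033220-0.011940i
Total Σ_m = -0.301450+0.000000i. Multiply by 1.142397: -0.344376+0.000000i. P_5(cos γ) = -0.344376

-0.344376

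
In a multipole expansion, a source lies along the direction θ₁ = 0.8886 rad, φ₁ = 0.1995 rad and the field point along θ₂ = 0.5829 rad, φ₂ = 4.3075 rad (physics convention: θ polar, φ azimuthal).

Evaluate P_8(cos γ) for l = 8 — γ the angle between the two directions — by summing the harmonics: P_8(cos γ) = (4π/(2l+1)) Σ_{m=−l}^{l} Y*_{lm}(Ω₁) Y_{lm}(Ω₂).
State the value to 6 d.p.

-0.214773

Expand P_8 via completeness: Σ_{m} conj(Y_{8,m}) at Ω₁ times Y_{8,m} at Ω₂ —
  m=-8: Y*=-0.00171 + 0.06789j  Y=-0.00432 - 0.00042j  product 0.00004 - 0.00029j
  m=-7: Y*=0.03826 + 0.21730j  Y=0.00797 + 0.02512j  product -0.00515 + 0.00269j
  m=-6: Y*=0.14917 + 0.38031j  Y=0.07493 - 0.06470j  product 0.03578 + 0.01885j
  m=-5: Y*=0.23214 + 0.35955j  Y=-0.22989 - 0.11208j  product -0.01307 - 0.10867j
  m=-4: Y*=0.08025 + 0.08230j  Y=-0.02188 + 0.44842j  product -0.03866 + 0.03419j
  m=-3: Y*=-0.24950 - 0.17014j  Y=0.43599 - 0.16218j  product -0.13637 - 0.03372j
  m=-2: Y*=-0.26793 - 0.11296j  Y=-0.06415 - 0.06735j  product 0.00958 + 0.02529j
  m=-1: Y*=0.17673 + 0.03573j  Y=0.15136 - 0.35318j  product 0.03937 - 0.05701j
  m=+0: Y*=0.32123 + 0.00000j  Y=-0.22907 + 0.00000j  product -0.07358 + 0.00000j
  m=+1: Y*=-0.17673 + 0.03573j  Y=-0.15136 - 0.35318j  product 0.03937 + 0.05701j
  m=+2: Y*=-0.26793 + 0.11296j  Y=-0.06415 + 0.06735j  product 0.00958 - 0.02529j
  m=+3: Y*=0.24950 - 0.17014j  Y=-0.43599 - 0.16218j  product -0.13637 + 0.03372j
  m=+4: Y*=0.08025 - 0.08230j  Y=-0.02188 - 0.44842j  product -0.03866 - 0.03419j
  m=+5: Y*=-0.23214 + 0.35955j  Y=0.22989 - 0.11208j  product -0.01307 + 0.10867j
  m=+6: Y*=0.14917 - 0.38031j  Y=0.07493 + 0.06470j  product 0.03578 - 0.01885j
  m=+7: Y*=-0.03826 + 0.21730j  Y=-0.00797 + 0.02512j  product -0.00515 - 0.00269j
  m=+8: Y*=-0.00171 - 0.06789j  Y=-0.00432 + 0.00042j  product 0.00004 + 0.00029j
Total Σ_m = -0.29055 + 0.00000j. Multiply by 0.739198: -0.21477 + 0.00000j. P_8(cos γ) = -0.214773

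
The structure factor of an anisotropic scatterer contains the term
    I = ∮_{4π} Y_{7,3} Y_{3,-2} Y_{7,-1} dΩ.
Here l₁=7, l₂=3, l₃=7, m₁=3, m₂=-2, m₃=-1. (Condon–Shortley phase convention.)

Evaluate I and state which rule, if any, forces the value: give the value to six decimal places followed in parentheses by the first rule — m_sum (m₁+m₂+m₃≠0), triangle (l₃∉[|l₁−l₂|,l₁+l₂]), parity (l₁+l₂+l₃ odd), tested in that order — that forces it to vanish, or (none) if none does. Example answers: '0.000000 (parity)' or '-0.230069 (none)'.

0.000000 (parity)

L=17 odd ⇒ parity kills the (l;000) factor ⇒ I = 0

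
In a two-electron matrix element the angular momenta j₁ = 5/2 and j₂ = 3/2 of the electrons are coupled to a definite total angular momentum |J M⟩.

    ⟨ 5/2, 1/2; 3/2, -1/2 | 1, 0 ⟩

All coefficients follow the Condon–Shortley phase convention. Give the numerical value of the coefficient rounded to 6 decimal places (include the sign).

−√(3/10) = -0.547723

j₁+j₂−J=3  J+j₁−j₂=2  J−j₁+j₂=0  j₁+j₂+J+1=6
(j₁±m₁, j₂±m₂, J±M) = (3,2,1,2,1,1)
P² = 6/5
sum k=1..1:
  [1] −1/2 = -1/2
S = -1/2
C² = P²·S² = 3/10 ; C = -0.547723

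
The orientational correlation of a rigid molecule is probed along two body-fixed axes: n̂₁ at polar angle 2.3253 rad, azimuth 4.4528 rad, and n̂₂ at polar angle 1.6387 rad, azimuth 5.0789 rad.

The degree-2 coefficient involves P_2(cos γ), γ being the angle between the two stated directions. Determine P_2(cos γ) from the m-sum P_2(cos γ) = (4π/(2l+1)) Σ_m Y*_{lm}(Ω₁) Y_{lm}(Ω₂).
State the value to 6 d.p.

0.105830

Addition theorem: P_2(cos γ) = (4π/5) Σ_m Y*_{lm}(Ω₁) Y_{lm}(Ω₂), m = −2…2:
  m=-2: Y*=(-0.178042, 0.101746)  Y=(-0.285740, 0.257273)  product (0.024697, -0.074878)
  m=-1: Y*=(0.098961, 0.372620)  Y=(-0.018741, -0.048824)  product (0.016338, -0.011815)
  m=+0: Y*=(0.128483, -0.000000)  Y=(-0.311036, 0.000000)  product (-0.039963, 0.000000)
  m=+1: Y*=(-0.098961, 0.372620)  Y=(0.018741, -0.048824)  product (0.016338, 0.011815)
  m=+2: Y*=(-0.178042, -0.101746)  Y=(-0.285740, -0.257273)  product (0.024697, 0.074878)
Total Σ_m = (0.042108, 0.000000). Multiply by 2.513274: (0.105830, 0.000000). P_2(cos γ) = 0.105830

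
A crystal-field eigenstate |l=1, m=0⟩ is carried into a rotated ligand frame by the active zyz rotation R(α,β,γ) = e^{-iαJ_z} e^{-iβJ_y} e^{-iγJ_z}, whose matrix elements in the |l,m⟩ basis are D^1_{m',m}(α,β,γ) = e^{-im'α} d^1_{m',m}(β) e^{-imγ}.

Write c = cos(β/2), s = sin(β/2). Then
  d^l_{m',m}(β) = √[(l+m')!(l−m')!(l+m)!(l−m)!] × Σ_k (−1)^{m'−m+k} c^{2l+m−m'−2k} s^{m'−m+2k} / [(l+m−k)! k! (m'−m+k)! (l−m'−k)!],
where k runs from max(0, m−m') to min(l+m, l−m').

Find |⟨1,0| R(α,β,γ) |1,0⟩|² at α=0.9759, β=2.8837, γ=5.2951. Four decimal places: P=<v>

P=0.9350

Split into d^1_{0,0}(β=2.8837) × two z-phases.
Half-angle: c=0.128589, s=0.991698. N=√(1·1·1·1)=1.000000
The bounds max(0,m−m')=0 and min(l+m,l−m')=1 give 2 terms
  k=0: (−1)^0·1.0000/(1)·0.1286^2·0.9917^0 = +0.016535
  k=1: (−1)^1·1.0000/(1)·0.1286^0·0.9917^2 = -0.983465
d^1_{0,0}(2.8837) = +0.016535 -0.983465 = -0.966930
|D^1_{0,0}|² = |d^1_{0,0}(β)|² = (-0.966930)² = 0.934953 (the z-rotation phases have unit modulus)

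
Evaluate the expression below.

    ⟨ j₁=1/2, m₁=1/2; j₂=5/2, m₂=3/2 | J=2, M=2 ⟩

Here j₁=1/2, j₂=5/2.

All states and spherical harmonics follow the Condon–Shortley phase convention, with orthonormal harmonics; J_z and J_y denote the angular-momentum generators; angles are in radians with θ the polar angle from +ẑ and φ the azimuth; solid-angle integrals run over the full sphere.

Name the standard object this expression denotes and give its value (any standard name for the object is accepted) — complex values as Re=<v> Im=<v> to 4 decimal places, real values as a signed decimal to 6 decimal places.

Clebsch–Gordan coefficient, +√(1/6) ≈ +0.408248

This is a Clebsch–Gordan (vector-coupling) coefficient.
triangle: 1!·0!·4!/6! = 24/720
(j±m)!: 1!·0!·4!·1!·4!·0! = 576
prefactor² = (2J+1)·Δ·N² = 96
  k=0: +1/(0!·1!·0!·4!·0!·0!) = 1/24
Σ = 1/24  ⇒  CG² = 96·(1/24)² = 1/6
CG = +√(1/6) = +0.408248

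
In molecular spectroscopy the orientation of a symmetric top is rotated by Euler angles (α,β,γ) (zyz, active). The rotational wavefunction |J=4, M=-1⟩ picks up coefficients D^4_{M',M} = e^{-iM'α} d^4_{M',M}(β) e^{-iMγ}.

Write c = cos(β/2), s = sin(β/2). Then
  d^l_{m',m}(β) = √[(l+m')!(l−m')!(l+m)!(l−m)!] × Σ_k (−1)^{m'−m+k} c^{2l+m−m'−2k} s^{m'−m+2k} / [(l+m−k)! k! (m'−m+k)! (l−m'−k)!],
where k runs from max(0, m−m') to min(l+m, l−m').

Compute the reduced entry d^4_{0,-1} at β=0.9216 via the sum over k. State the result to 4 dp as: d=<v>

d^4_{0,-1}(β=0.9216) via the finite sum:
With c≡cos(β/2)=0.895697 and s≡sin(β/2)=0.444665, N=[24·24·6·120]^{1/2}=643.987578
k∈{0,1,2,3} keeps every argument non-negative
  k=0: (−1)^1·643.9876/(144)·0.8957^7·0.4447^1 = -0.919763
  k=1: (−1)^2·643.9876/(24)·0.8957^5·0.4447^3 = +1.360098
  k=2: (−1)^3·643.9876/(24)·0.8957^3·0.4447^5 = -0.335207
  k=3: (−1)^4·643.9876/(144)·0.8957^1·0.4447^7 = +0.013769
d^4_{0,-1}(0.9216) = -0.919763 +1.360098 -0.335207 +0.013769 = +0.118897

d=0.1189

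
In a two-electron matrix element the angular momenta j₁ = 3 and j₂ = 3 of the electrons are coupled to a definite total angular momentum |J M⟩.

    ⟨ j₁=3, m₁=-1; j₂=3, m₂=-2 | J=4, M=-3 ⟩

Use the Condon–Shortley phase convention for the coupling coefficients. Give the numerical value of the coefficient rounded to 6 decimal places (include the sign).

−√(1/11) ≈ -0.301511

j₁+j₂−J=2  J+j₁−j₂=4  J−j₁+j₂=4  j₁+j₂+J+1=11
(j₁±m₁, j₂±m₂, J±M) = (2,4,1,5,1,7)
P² = 82944/11
sum k=0..1:
  [0] +1/288 = 1/288
  [1] −1/144 = -1/144
S = -1/288
C² = P²·S² = 1/11 ; C = -0.301511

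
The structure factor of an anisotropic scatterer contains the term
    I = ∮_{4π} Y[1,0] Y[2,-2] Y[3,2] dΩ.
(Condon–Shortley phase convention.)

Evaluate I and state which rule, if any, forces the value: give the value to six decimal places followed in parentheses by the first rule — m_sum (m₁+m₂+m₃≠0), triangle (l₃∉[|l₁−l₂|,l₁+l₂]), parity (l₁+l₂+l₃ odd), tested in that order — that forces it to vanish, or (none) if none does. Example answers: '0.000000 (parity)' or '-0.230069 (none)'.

m-sum 0 ✓  L=6 even ✓  1≤3≤3 ✓
Π(2lᵢ+1) = 3×5×7 = 105
triangle coeff Δ(1,2,3) = 1/105
Σ_t [0,0]: t=0:+1/4 = 1/4
(3j)²=3/35 [(1 2 3; 0 0 0)], sign=-1
Σ_t [0,0]: t=0:+1/24 = 1/24
(3j)²=1/21 [(1 2 3; 0 -2 2)], sign=-1
⇒ 4πI² = 3/7
I = (+1)√(3/7/(4π)) = 0.18467439
No selection rule forces the value: the integral is nonzero (none).

0.184674 (none)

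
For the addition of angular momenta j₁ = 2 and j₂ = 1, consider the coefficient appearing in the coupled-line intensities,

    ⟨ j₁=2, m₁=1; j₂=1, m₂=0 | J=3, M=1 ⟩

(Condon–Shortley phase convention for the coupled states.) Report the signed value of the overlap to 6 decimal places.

+0.730297  (= +√(8/15))

√[7·0!4!2!/7! · 3!1!1!1!4!2!] = √(96/5)
  +(−1)^0/∏(0,0,1,1,3,1)! = 1/6  (running 1/6)
⟨..|..⟩ = √(96/5)·(1/6) = +0.730297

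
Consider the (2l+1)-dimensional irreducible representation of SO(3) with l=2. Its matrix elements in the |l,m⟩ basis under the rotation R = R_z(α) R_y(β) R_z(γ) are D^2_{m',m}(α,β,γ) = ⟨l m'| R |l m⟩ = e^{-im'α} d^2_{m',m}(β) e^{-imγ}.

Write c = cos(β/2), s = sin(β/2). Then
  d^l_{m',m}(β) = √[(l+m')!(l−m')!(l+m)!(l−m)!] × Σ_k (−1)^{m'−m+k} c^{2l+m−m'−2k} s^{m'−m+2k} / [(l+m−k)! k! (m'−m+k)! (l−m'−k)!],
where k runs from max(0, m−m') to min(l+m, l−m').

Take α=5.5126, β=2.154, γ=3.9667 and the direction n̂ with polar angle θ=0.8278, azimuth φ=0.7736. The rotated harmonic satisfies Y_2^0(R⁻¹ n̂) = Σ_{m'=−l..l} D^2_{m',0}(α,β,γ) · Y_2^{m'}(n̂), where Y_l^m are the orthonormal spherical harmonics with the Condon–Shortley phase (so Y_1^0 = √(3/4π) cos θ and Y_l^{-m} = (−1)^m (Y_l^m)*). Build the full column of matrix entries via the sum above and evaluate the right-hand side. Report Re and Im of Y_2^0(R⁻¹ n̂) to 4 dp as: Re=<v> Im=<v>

Re=-0.1953 Im=0.0000

Need the full column D^2_{m',0} for m'=−2..2 at α=5.5126, β=2.1540, γ=3.9667.
cos(β/2)=0.473972, sin(β/2)=0.880540
d^2_{-2,0}: single k=2 term ⇒ +0.426657;  D = +0.012638-0.426470i
d^2_{-1,0}: k∈[1..2] ⇒ +0.229659 -0.792639 = -0.562980;  D = -0.403940+0.392147i
d^2_{0,0}: k∈[0..2] ⇒ +0.050467 -0.696729 +0.601168 = -0.045093;  D = -0.045093+0.000000i
d^2_{1,0}: k∈[0..1] ⇒ -0.229659 +0.792639 = +0.562980;  D = +0.403940+0.392147i
d^2_{2,0}: single k=0 term ⇒ +0.426657;  D = +0.012638+0.426470i
Y_2^{m'}(θ=0.8278,φ=0.7736) and Σ D·Y over m':
  (+0.0126-0.4265i)·(+0.0049-0.2094i)  (-0.4039+0.3921i)·(+0.2753-0.2689i)  (-0.0451+0.0000i)·(+0.1176+0.0000i)  (+0.4039+0.3921i)·(-0.2753-0.2689i)  (+0.0126+0.4265i)·(+0.0049+0.2094i)
Y_2^0(R⁻¹ n̂) = -0.195348+0.000000i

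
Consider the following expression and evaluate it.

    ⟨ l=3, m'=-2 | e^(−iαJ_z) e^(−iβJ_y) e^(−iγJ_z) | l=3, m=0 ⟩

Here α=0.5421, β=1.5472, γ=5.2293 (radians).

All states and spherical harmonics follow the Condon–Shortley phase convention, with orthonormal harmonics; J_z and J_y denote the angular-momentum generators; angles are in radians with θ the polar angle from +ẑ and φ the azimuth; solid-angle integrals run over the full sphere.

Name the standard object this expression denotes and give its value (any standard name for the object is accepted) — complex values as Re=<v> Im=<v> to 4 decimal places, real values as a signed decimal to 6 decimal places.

This is a Wigner D-matrix element — the rotation-matrix element ⟨l m'| R(α,β,γ) |l m⟩ in the angular-momentum basis.
First d^3_{-2,0}(β=1.5472), then the phase factors e^{-i(-2)α} and e^{-i(0)γ}:
Half-angle: c=0.715400, s=0.698715. N=√(1·120·6·6)=65.726707
k∈{2,3} keeps every argument non-negative
  k=2: (−1)^0·65.7267/(12)·0.7154^4·0.6987^2 = +0.700417
  k=3: (−1)^1·65.7267/(12)·0.7154^2·0.6987^4 = -0.668127
d^3_{-2,0}(1.5472) = +0.700417 -0.668127 = +0.032290
Phases: e^{-i·(-2)·0.5421}=+0.467620+0.883930i, e^{-i·(0)·5.2293}=+1.000000+0.000000i ⇒ D=+0.015099+0.028542i

Wigner D-matrix element, Re=0.0151 Im=0.0285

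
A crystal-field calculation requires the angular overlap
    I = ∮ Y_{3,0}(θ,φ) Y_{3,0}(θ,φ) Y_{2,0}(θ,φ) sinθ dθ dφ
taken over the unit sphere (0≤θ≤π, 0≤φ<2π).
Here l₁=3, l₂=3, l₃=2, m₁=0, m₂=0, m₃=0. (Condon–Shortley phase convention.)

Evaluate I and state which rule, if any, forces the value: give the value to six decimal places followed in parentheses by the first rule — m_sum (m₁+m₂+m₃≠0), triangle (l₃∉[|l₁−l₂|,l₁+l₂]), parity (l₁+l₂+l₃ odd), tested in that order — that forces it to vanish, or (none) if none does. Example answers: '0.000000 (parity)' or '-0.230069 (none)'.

0.168209 (none)

Rules hold: Σm=0, L=8 even, 0≤2≤6.
N = 7·7·5 = 245
Δ = 4!·2!·2!/9! = 1/3780
Racah Σ t=1..3: t=1:−1/24 t=2:+1/4 t=3:−1/24 = 1/6
⇒ 3j(3 3 2; 0 0 0)² = 4/105, sgn +1
(m-triple is (0,0,0) — same symbol as above.)
4πI² = N·(3j₀)²·(3jₘ)² = 16/45
I = +1·√(0.355556/4π) = 0.16820883
No selection rule forces the value: the integral is nonzero (none).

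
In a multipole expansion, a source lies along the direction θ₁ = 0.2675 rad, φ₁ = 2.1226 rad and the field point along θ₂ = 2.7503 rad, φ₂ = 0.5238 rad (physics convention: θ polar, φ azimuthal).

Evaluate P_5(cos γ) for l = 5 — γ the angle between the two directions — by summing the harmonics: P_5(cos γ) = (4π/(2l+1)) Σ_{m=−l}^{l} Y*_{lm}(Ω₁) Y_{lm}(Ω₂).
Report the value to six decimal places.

0.076420

Addition theorem: P_5(cos γ) = (4π/11) Σ_m Y*_{lm}(Ω₁) Y_{lm}(Ω₂), m = −5…5:
  m=-5: (-0.00022 - 0.00056j) × (-0.00325 - 0.00187j) = -0.00000 + 0.00000j  (running Σ = -0.00000 + 0.00000j)
  m=-4: (-0.00411 + 0.00556j) × (0.01437 + 0.02485j) = -0.00020 - 0.00002j  (running Σ = -0.00020 - 0.00002j)
  m=-3: (0.04692 + 0.00398j) × (-0.00008 - 0.12840j) = 0.00051 - 0.00603j  (running Σ = 0.00031 - 0.00605j)
  m=-2: (-0.09208 - 0.18255j) × (-0.17804 + 0.30865j) = 0.07274 + 0.00408j  (running Σ = 0.07305 - 0.00197j)
  m=-1: (-0.27277 + 0.44310j) × (0.46240 - 0.26709j) = -0.00778 + 0.27774j  (running Σ = 0.06527 + 0.27577j)
  m=0: (0.49572 + 0.00000j) × (-0.12838 + 0.00000j) = -0.06364 + 0.00000j  (running Σ = 0.00163 + 0.27577j)
  m=1: (0.27277 + 0.44310j) × (-0.46240 - 0.26709j) = -0.00778 - 0.27774j  (running Σ = -0.00615 - 0.00197j)
  m=2: (-0.09208 + 0.18255j) × (-0.17804 - 0.30865j) = 0.07274 - 0.00408j  (running Σ = 0.06658 - 0.00605j)
  m=3: (-0.04692 + 0.00398j) × (0.00008 - 0.12840j) = 0.00051 + 0.00603j  (running Σ = 0.06709 - 0.00002j)
  m=4: (-0.00411 - 0.00556j) × (0.01437 - 0.02485j) = -0.00020 + 0.00002j  (running Σ = 0.06690 + 0.00000j)
  m=5: (0.00022 - 0.00056j) × (0.00325 - 0.00187j) = -0.00000 - 0.00000j  (running Σ = 0.06689 - 0.00000j)
Σ over m = 0.06689 - 0.00000j; ×(4π/11) → 0.07642 - 0.00000j. Real part: 0.076420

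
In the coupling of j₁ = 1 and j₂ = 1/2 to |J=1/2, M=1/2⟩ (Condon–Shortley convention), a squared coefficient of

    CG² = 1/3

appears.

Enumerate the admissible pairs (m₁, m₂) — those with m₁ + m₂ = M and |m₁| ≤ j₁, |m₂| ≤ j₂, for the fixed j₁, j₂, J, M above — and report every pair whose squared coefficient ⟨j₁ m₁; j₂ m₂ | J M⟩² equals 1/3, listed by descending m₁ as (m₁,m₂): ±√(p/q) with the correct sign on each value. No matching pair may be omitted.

Admissible pairs with m₁+m₂ = M = 1/2: (0,1/2), (1,-1/2)
  (m₁,m₂)=(1,-1/2): CG² = 2/3, CG = +√(2/3)
  (m₁,m₂)=(0,1/2): CG² = 1/3, CG = −√(1/3)   ← matches the target
Pairs with CG² = 1/3: (0,1/2): −√(1/3)

(0,1/2): −√(1/3)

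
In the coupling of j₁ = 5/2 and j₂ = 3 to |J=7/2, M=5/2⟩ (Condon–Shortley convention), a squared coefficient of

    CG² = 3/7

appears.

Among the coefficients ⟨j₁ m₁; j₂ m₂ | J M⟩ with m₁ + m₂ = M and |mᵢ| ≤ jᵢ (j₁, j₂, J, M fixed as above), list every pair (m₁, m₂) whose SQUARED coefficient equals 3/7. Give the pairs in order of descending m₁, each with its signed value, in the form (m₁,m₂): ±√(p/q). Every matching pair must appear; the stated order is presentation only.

Admissible pairs with m₁+m₂ = M = 5/2: (-1/2,3), (1/2,2), (3/2,1), (5/2,0)
  (m₁,m₂)=(5/2,0): CG² = 8/21, CG = +√(8/21)
  (m₁,m₂)=(3/2,1): CG² = 10/63, CG = −√(10/63)
  (m₁,m₂)=(1/2,2): CG² = 2/63, CG = −√(2/63)
  (m₁,m₂)=(-1/2,3): CG² = 3/7, CG = +√(3/7)   ← matches the target
Pairs with CG² = 3/7: (-1/2,3): +√(3/7)

(-1/2,3): +√(3/7)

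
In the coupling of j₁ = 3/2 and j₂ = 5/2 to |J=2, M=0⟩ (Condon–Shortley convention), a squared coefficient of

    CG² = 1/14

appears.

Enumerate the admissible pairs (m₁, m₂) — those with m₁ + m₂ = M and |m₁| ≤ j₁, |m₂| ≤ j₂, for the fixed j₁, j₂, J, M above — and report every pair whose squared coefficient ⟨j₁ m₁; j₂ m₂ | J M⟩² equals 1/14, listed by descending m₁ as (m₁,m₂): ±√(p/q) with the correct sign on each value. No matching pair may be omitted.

Admissible pairs with m₁+m₂ = M = 0: (-3/2,3/2), (-1/2,1/2), (1/2,-1/2), (3/2,-3/2)
  (m₁,m₂)=(3/2,-3/2): CG² = 3/7, CG = +√(3/7)
  (m₁,m₂)=(1/2,-1/2): CG² = 1/14, CG = −√(1/14)   ← matches the target
  (m₁,m₂)=(-1/2,1/2): CG² = 1/14, CG = −√(1/14)   ← matches the target
  (m₁,m₂)=(-3/2,3/2): CG² = 3/7, CG = +√(3/7)
Pairs with CG² = 1/14: (1/2,-1/2): −√(1/14); (-1/2,1/2): −√(1/14)

(1/2,-1/2): −√(1/14); (-1/2,1/2): −√(1/14)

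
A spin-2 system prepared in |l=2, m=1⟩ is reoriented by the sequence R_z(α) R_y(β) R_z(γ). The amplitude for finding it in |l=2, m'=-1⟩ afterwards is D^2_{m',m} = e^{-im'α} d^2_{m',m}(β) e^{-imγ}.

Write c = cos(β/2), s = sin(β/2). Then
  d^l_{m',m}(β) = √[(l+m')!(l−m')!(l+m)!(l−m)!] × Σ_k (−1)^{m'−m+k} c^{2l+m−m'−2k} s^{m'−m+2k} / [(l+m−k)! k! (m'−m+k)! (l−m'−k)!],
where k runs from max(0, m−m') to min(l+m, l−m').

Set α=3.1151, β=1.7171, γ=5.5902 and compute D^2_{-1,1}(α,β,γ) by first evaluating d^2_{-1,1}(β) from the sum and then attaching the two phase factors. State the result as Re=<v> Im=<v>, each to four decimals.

Re=-0.3190 Im=-0.2509

D^2_{-1,1}(3.1151,1.7171,5.5902) = e^{-i·-1·3.1151}·d^2_{-1,1}(1.7171)·e^{-i·1·5.5902}. Compute d first:
With c≡cos(β/2)=0.653536 and s≡sin(β/2)=0.756896, N=[1·6·6·1]^{1/2}=6.000000
k∈{2,3} keeps every argument non-negative
  k=2: (−1)^0·6.0000/(2)·0.6535^2·0.7569^2 = +0.734061
  k=3: (−1)^1·6.0000/(6)·0.6535^0·0.7569^4 = -0.328204
d^2_{-1,1}(1.7171) = +0.734061 -0.328204 = +0.405856
Attach z-rotation phases: D = e^{-i(-1)(3.1151)}·(+0.405856)·e^{-i(1)(5.5902)} = -0.319001-0.250914i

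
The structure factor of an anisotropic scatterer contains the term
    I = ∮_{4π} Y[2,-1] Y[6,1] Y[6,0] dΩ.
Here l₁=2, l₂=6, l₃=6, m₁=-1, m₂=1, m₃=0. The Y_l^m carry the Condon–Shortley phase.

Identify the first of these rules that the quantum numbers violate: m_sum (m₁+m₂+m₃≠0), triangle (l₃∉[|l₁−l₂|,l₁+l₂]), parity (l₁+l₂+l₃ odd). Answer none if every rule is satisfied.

azimuthal sum: -1 + 1 + 0 = 0  ✓
4 ≤ 6 ≤ 8 (triangle on l)  ✓
L = 2 + 6 + 6 = 14 (even)  ✓

none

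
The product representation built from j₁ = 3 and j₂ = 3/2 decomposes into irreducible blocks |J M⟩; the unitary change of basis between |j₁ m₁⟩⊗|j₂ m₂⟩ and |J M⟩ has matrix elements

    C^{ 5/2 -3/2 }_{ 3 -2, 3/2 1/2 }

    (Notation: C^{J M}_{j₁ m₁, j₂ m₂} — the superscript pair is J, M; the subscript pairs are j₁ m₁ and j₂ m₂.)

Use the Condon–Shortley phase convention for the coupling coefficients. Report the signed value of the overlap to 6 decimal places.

+0.267261  (= +√(1/14))

j₁+j₂−J=2  J+j₁−j₂=4  J−j₁+j₂=1  j₁+j₂+J+1=8
(j₁±m₁, j₂±m₂, J±M) = (1,5,2,1,1,4)
P² = 288/7
sum k=1..2:
  [1] −1/24 = -1/24
  [2] +1/12 = 1/12
S = 1/24
C² = P²·S² = 1/14 ; C = +0.267261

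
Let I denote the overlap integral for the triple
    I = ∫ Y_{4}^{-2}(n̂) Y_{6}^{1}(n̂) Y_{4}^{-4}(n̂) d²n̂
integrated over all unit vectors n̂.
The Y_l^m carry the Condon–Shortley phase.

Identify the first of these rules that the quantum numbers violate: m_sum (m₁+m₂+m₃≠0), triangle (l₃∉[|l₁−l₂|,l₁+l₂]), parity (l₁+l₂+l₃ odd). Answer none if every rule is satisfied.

Σmᵢ = -5  ✗
l₃∈[|l₁−l₂|,l₁+l₂]=[2,10], have l₃=4
Σlᵢ = 14 ⇒ even

m_sum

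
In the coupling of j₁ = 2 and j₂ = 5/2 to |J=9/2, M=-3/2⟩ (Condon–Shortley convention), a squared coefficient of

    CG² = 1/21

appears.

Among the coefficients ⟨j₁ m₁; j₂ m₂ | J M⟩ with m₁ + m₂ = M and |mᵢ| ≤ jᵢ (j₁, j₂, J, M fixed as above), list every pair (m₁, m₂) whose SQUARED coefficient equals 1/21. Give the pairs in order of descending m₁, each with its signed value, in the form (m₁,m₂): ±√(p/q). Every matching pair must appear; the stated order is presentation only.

(1,-5/2): +√(1/21)

Admissible pairs with m₁+m₂ = M = -3/2: (-2,1/2), (-1,-1/2), (0,-3/2), (1,-5/2)
  (m₁,m₂)=(1,-5/2): CG² = 1/21, CG = +√(1/21)   ← matches the target
  (m₁,m₂)=(0,-3/2): CG² = 5/14, CG = +√(5/14)
  (m₁,m₂)=(-1,-1/2): CG² = 10/21, CG = +√(10/21)
  (m₁,m₂)=(-2,1/2): CG² = 5/42, CG = +√(5/42)
Pairs with CG² = 1/21: (1,-5/2): +√(1/21)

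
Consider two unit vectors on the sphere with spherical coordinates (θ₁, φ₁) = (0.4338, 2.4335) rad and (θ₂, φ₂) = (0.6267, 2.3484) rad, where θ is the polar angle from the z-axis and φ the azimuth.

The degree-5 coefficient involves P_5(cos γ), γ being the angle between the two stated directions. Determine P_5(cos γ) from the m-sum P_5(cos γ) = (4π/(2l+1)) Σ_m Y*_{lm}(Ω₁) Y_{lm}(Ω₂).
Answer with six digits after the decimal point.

0.727736

Summing Y*_{l m}(θ₁,φ₁)·Y_{l m}(θ₂,φ₂) over m ∈ [−5, 5]; prefactor 4π/(2·5+1) = 1.142397:
  [-5]  conj(Y_{5,-5})(Ω₁) = 0.00561 - 0.00236j ; Y_{5,-5}(Ω₂) = 0.02187 + 0.02364j ; Δ = 0.00018 + 0.00008j
  [-4]  conj(Y_{5,-4})(Ω₁) = -0.03960 - 0.01265j ; Y_{5,-4}(Ω₂) = -0.14057 - 0.00438j ; Δ = 0.00551 + 0.00195j
  [-3]  conj(Y_{5,-3})(Ω₁) = 0.08656 + 0.14008j ; Y_{5,-3}(Ω₂) = 0.24760 - 0.23628j ; Δ = 0.05453 + 0.01423j
  [-2]  conj(Y_{5,-2})(Ω₁) = 0.06150 - 0.39461j ; Y_{5,-2}(Ω₂) = -0.00713 + 0.45705j ; Δ = 0.17992 + 0.03092j
  [-1]  conj(Y_{5,-1})(Ω₁) = -0.37925 + 0.32472j ; Y_{5,-1}(Ω₂) = -0.11250 - 0.11427j ; Δ = 0.07977 + 0.00680j
  [+0]  conj(Y_{5,0})(Ω₁) = 0.00773 + 0.00000j ; Y_{5,0}(Ω₂) = -0.36074 + 0.00000j ; Δ = -0.00279 + 0.00000j
  [+1]  conj(Y_{5,1})(Ω₁) = 0.37925 + 0.32472j ; Y_{5,1}(Ω₂) = 0.11250 - 0.11427j ; Δ = 0.07977 - 0.00680j
  [+2]  conj(Y_{5,2})(Ω₁) = 0.06150 + 0.39461j ; Y_{5,2}(Ω₂) = -0.00713 - 0.45705j ; Δ = 0.17992 - 0.03092j
  [+3]  conj(Y_{5,3})(Ω₁) = -0.08656 + 0.14008j ; Y_{5,3}(Ω₂) = -0.24760 - 0.23628j ; Δ = 0.05453 - 0.01423j
  [+4]  conj(Y_{5,4})(Ω₁) = -0.03960 + 0.01265j ; Y_{5,4}(Ω₂) = -0.14057 + 0.00438j ; Δ = 0.00551 - 0.00195j
  [+5]  conj(Y_{5,5})(Ω₁) = -0.00561 - 0.00236j ; Y_{5,5}(Ω₂) = -0.02187 + 0.02364j ; Δ = 0.00018 - 0.00008j
Accumulated sum 0.63703 + 0.00000j; after 4π/(2l+1) scaling, 0.72774 + 0.00000j ⇒ P_5 = 0.727736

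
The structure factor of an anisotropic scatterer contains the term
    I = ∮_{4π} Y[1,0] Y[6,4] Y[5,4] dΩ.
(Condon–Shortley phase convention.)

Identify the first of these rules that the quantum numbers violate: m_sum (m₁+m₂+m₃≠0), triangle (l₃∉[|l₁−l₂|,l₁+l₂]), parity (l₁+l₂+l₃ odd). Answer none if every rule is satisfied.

m_sum

azimuthal sum: 0 + 4 + 4 = 8  ✗
5 ≤ 5 ≤ 7 (triangle on l)
L = 1 + 6 + 5 = 12 (even)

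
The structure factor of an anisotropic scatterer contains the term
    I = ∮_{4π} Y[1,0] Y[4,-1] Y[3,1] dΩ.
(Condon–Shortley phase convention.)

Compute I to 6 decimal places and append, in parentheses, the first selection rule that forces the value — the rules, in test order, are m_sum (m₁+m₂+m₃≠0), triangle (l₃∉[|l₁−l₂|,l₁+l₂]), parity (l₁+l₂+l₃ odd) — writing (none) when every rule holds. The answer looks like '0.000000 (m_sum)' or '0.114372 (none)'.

Rules hold: Σm=0, L=8 even, 3≤3≤5.
N = 3·9·7 = 189
Δ = 2!·0!·6!/9! = 1/252
Racah Σ t=1..1: t=1:−1/36 = -1/36
⇒ 3j(1 4 3; 0 0 0)² = 4/63, sgn +1
Racah Σ t=1..1: t=1:−1/48 = -1/48
⇒ 3j(1 4 3; 0 -1 1)² = 5/84, sgn -1
4πI² = N·(3j₀)²·(3jₘ)² = 5/7
I = -1·√(0.714286/4π) = -0.23841361
No selection rule forces the value: the integral is nonzero (none).

-0.238414 (none)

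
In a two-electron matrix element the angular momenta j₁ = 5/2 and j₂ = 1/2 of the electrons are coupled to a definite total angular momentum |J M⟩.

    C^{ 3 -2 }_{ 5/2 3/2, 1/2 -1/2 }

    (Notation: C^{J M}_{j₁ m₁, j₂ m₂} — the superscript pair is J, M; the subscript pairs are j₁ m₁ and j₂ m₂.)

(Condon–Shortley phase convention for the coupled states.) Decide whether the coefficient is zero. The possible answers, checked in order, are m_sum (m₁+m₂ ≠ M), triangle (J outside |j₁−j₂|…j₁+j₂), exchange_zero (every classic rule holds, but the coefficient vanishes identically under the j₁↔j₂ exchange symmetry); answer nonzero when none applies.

m_sum

m-sum: m₁+m₂ = 3/2+(-1/2) = 1, M = -2  ✗ ⇒ coefficient is 0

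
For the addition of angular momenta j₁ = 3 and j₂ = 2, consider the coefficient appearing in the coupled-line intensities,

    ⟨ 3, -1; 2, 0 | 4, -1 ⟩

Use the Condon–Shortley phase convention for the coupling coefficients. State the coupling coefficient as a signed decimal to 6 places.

-0.327327  (= −√(3/28))

j₁+j₂−J=1  J+j₁−j₂=5  J−j₁+j₂=3  j₁+j₂+J+1=10
(j₁±m₁, j₂±m₂, J±M) = (2,4,2,2,3,5)
P² = 1728/7
sum k=0..1:
  [0] +1/48 = 1/48
  [1] −1/24 = -1/24
S = -1/48
C² = P²·S² = 3/28 ; C = -0.327327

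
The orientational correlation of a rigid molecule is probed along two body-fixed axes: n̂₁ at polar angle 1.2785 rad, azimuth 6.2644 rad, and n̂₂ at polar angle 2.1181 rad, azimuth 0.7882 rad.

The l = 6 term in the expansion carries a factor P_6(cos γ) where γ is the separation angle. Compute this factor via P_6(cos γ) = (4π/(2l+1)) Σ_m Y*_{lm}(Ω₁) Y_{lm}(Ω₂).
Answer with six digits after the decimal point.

0.308086

Term-by-term m-sum for l=6 (normalisation 4π/13 = 0.966644):
  m=-6: Y*=+0.370102-0.041892i  Y=+0.003149+0.187283i  product +0.009011+0.069182i
  m=-5: Y*=+0.386547-0.036414i  Y=+0.275656-0.283490i  product +0.096231-0.119620i
  m=-4: Y*=-0.025922+0.001951i  Y=-0.375381+0.004207i  product +0.009722-0.000842i
  m=-3: Y*=-0.343364+0.019371i  Y=-0.003187-0.003134i  product +0.001155+0.001014i
  m=-2: Y*=-0.079701+0.002996i  Y=+0.001936+0.345415i  product -0.001189-0.027524i
  m=-1: Y*=+0.311028-0.005843i  Y=+0.090884-0.091395i  product +0.027733-0.028957i
  m=+0: Y*=+0.106724-0.000000i  Y=+0.312855+0.000000i  product +0.033389+0.000000i
  m=+1: Y*=-0.311028-0.005843i  Y=-0.090884-0.091395i  product +0.027733+0.028957i
  m=+2: Y*=-0.079701-0.002996i  Y=+0.001936-0.345415i  product -0.001189+0.027524i
  m=+3: Y*=+0.343364+0.019371i  Y=+0.003187-0.003134i  product +0.001155-0.001014i
  m=+4: Y*=-0.025922-0.001951i  Y=-0.375381-0.004207i  product +0.009722+0.000842i
  m=+5: Y*=-0.386547-0.036414i  Y=-0.275656-0.283490i  product +0.096231+0.119620i
  m=+6: Y*=+0.370102+0.041892i  Y=+0.003149-0.187283i  product +0.009011-0.069182i
Accumulated sum +0.318717+0.000000i; after 4π/(2l+1) scaling, +0.308086+0.000000i ⇒ P_6 = 0.308086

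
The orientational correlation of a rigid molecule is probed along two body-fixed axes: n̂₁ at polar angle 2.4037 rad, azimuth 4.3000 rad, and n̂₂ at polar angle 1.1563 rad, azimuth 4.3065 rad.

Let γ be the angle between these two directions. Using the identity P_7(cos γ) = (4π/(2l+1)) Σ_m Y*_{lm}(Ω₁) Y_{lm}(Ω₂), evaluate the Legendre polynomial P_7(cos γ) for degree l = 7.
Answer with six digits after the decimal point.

-0.194951

Expand P_7 via completeness: Σ_{m} conj(Y_{7,m}) at Ω₁ times Y_{7,m} at Ω₂ —
  term(m=-7) = 0.00838 - 0.00038j   from Y*(Ω₁)=0.00786 - 0.03017j, Y(Ω₂)=0.07964 + 0.25711j
  term(m=-6) = -0.05682 + 0.00222j   from Y*(Ω₁)=-0.10079 - 0.07941j, Y(Ω₂)=0.33712 - 0.28758j
  term(m=-5) = 0.08077 - 0.00263j   from Y*(Ω₁)=-0.27269 + 0.14585j, Y(Ω₂)=-0.23431 - 0.11570j
  term(m=-4) = 0.08464 - 0.00220j   from Y*(Ω₁)=0.03602 + 0.45639j, Y(Ω₂)=0.00975 - 0.18469j
  term(m=-3) = -0.10954 + 0.00214j   from Y*(Ω₁)=0.30948 + 0.10726j, Y(Ω₂)=-0.31387 + 0.11569j
  term(m=-2) = 0.00602 - 0.00008j   from Y*(Ω₁)=-0.08402 + 0.09091j, Y(Ω₂)=-0.03345 - 0.03527j
  term(m=-1) = -0.12983 + 0.00084j   from Y*(Ω₁)=0.15602 + 0.35665j, Y(Ω₂)=-0.13169 + 0.30643j
  term(m=+0) = 0.00006 + 0.00000j   from Y*(Ω₁)=-0.00714 + 0.00000j, Y(Ω₂)=-0.00851 + 0.00000j
  term(m=+1) = -0.12983 - 0.00084j   from Y*(Ω₁)=-0.15602 + 0.35665j, Y(Ω₂)=0.13169 + 0.30643j
  term(m=+2) = 0.00602 + 0.00008j   from Y*(Ω₁)=-0.08402 - 0.09091j, Y(Ω₂)=-0.03345 + 0.03527j
  term(m=+3) = -0.10954 - 0.00214j   from Y*(Ω₁)=-0.30948 + 0.10726j, Y(Ω₂)=0.31387 + 0.11569j
  term(m=+4) = 0.08464 + 0.00220j   from Y*(Ω₁)=0.03602 - 0.45639j, Y(Ω₂)=0.00975 + 0.18469j
  term(m=+5) = 0.08077 + 0.00263j   from Y*(Ω₁)=0.27269 + 0.14585j, Y(Ω₂)=0.23431 - 0.11570j
  term(m=+6) = -0.05682 - 0.00222j   from Y*(Ω₁)=-0.10079 + 0.07941j, Y(Ω₂)=0.33712 + 0.28758j
  term(m=+7) = 0.00838 + 0.00038j   from Y*(Ω₁)=-0.00786 - 0.03017j, Y(Ω₂)=-0.07964 + 0.25711j
Total Σ_m = -0.23271 + 0.00000j. Multiply by 0.837758: -0.19495 + 0.00000j. P_7(cos γ) = -0.194951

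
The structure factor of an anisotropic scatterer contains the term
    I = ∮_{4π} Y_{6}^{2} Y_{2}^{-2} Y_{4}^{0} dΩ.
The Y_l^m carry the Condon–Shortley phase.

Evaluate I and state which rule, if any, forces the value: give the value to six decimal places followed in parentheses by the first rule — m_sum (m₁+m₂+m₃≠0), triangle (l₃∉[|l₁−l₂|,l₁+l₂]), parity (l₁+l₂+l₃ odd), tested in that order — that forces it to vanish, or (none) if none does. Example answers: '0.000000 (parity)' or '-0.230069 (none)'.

0.133065 (none)

Rules hold: Σm=0, L=12 even, 4≤4≤8.
N = 13·5·9 = 585
Δ = 4!·8!·0!/13! = 1/6435
Racah Σ t=2..2: t=2:+1/2304 = 1/2304
⇒ 3j(6 2 4; 0 0 0)² = 5/143, sgn +1
Racah Σ t=0..0: t=0:+1/13824 = 1/13824
⇒ 3j(6 2 4; 2 -2 0)² = 14/1287, sgn +1
4πI² = N·(3j₀)²·(3jₘ)² = 350/1573
I = +1·√(0.222505/4π) = 0.13306527
No selection rule forces the value: the integral is nonzero (none).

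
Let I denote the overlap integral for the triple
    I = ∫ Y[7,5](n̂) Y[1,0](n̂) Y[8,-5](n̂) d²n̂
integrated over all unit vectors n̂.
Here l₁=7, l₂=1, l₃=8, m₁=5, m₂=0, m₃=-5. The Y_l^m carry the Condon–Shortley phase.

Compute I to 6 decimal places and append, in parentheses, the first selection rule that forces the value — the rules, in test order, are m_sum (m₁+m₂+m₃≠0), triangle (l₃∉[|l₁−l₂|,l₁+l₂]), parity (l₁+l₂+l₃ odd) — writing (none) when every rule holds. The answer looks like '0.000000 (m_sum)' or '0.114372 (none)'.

-0.191081 (none)

Checks pass: Σm=0; 16 even; l₃=8∈[6,8].
(2·7+1)(2·1+1)(2·8+1) = 765
Δ: 0! 14! 2! / 17! → 1/2040
sum: t=0:+1/25401600 = 1/25401600
3j²(7 1 8; 0 0 0) = Δ·Π!·Σ² = 8/255  (sign +1)
sum: t=0:+1/958003200 = 1/958003200
3j²(7 1 8; 5 0 -5) = Δ·Π!·Σ² = 13/680  (sign -1)
combine: 4πI² = 765·8/255·13/680 = 39/85
take √, sign -1: I = -0.19108118
No selection rule forces the value: the integral is nonzero (none).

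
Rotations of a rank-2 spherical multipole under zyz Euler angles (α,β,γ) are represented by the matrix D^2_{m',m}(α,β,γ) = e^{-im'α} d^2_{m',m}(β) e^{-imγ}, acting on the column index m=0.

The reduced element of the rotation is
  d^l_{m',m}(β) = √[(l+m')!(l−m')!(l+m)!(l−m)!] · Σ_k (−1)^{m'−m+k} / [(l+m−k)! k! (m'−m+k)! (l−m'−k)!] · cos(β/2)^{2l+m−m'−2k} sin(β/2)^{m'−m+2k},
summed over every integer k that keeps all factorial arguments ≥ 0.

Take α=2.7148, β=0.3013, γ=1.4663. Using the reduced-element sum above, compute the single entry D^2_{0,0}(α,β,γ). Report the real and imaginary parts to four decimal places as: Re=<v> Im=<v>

Split into d^2_{0,0}(β=0.3013) × two z-phases.
Half-angle: c=0.988674, s=0.150081. N=√(2·2·2·2)=4.000000
k: max(0,(0)−(0))=0 … min(2+(0),2−(0))=2
  k=0: (−1)^0·4.0000/(4)·0.9887^4·0.1501^0 = +0.955459
  k=1: (−1)^1·4.0000/(1)·0.9887^2·0.1501^2 = -0.088068
  k=2: (−1)^2·4.0000/(4)·0.9887^0·0.1501^4 = +0.000507
d^2_{0,0}(0.3013) = +0.955459 -0.088068 +0.000507 = +0.867899
Attach z-rotation phases: D = e^{-i(0)(2.7148)}·(+0.867899)·e^{-i(0)(1.4663)} = +0.867899+0.000000i

Re=0.8679 Im=0.0000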